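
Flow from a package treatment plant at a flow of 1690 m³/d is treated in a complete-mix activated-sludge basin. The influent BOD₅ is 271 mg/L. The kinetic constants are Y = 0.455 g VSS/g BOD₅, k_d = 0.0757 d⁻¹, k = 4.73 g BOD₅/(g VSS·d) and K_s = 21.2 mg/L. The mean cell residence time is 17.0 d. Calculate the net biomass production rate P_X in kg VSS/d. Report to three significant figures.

For a completely mixed reactor with recycle the Lawrence–McCarty relation gives S = K_s·(1 + k_d·θ_c) / [θ_c·(Y·k − k_d) − 1] = 21.2 × (1 + 0.0757 × 17.0) / [17.0 × (0.455 × 4.73 − 0.0757) − 1] = 48.48 / 34.30 = 1.413 mg/L.
Observed yield with endogenous decay: Y_obs = Y / (1 + k_d·θ_c) = 0.455 / (1 + 0.0757 × 17.0) = 0.455 / 2.287 = 0.1990 g VSS/g BOD₅.
Substrate removed = Q·(S₀ − S) = 1690 m³/d × (271 − 1.41) g/m³ = 4.56×10^5 g/d = 455.6 kg/d.
P_X = Y_obs · Q(S₀ − S) = 0.1990 × 455.6 = 90.65 kg VSS/d.

P_X ≈ 90.6 kg VSS/d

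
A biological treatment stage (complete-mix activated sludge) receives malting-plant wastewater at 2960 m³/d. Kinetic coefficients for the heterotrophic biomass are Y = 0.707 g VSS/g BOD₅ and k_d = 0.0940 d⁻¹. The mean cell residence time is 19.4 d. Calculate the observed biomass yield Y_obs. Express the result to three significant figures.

Correct the yield for decay: Y_obs = Y/(1 + k_d θ_c) = 0.707 / (1 + 0.0940 × 19.4) = 0.707 / 2.824 = 0.2504.

Y_obs ≈ 0.250 g VSS/g BOD₅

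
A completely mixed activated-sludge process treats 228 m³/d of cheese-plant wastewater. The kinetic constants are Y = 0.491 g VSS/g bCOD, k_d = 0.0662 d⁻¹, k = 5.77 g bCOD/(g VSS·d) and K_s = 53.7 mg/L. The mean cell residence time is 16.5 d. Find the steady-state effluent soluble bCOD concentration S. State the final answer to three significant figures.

S ≈ 2.52 mg/L

Effluent substrate depends only on kinetics and SRT: S = K_s(1 + k_d θ_c) / [θ_c(Yk − k_d) − 1] = 53.7 × (1 + 0.0662 × 16.5) / [16.5 × (0.491 × 5.77 − 0.0662) − 1] = 112.4 / 44.65 = 2.516 mg/L.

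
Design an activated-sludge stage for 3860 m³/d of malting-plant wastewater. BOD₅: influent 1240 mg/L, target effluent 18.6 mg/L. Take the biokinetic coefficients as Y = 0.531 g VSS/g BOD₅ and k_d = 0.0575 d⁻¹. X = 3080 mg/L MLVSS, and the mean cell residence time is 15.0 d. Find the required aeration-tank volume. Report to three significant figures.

Rearranging the biomass balance for a CMAS with decay, V = Y·Q·ΔS·θ_c / [X·(1+k_d θ_c)] = 0.531 × 3860 × (1240 − 18.6) × 15.0 / [3080 × (1 + 0.0575 × 15.0)] = 3.76×10^7 / 5736 = 6546 m³.

V ≈ 6550 m³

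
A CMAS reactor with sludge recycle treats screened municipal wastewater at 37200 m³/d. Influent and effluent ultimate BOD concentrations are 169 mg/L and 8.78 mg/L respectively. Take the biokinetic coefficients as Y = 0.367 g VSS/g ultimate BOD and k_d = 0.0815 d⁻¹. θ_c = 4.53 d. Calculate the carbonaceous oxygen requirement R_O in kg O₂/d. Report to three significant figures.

R_O ≈ 3690 kg O₂/d

The observed yield is Y_obs = Y/(1 + k_d·θ_c) = 0.367 / (1 + 0.0815 × 4.53) = 0.367 / 1.369 = 0.2680 g VSS per g ultimate BOD removed.
Substrate removed = Q·(S₀ − S) = 37200 m³/d × (169 − 8.78) g/m³ = 5.96×10^6 g/d = 5960 kg/d.
Net sludge production P_X = 0.2680 × 5960 = 1598 kg VSS/d.
Carbonaceous O₂ demand = substrate oxidised − cell-mass equivalent = 5960 − 1.42 × 1598 = 3692 kg O₂/d.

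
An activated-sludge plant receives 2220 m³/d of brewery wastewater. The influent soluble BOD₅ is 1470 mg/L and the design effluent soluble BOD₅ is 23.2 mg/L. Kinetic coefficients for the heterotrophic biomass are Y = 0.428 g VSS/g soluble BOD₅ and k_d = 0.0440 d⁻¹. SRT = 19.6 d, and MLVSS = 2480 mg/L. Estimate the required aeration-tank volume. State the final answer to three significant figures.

V ≈ 5830 m³

From the SRT design equation V = Y Q (S₀−S) θ_c / [X (1 + k_d θ_c)] = 0.428 × 2220 × (1470 − 23.2) × 19.6 / [2480 × (1 + 0.0440 × 19.6)] = 2.69×10^7 / 4619 = 5834 m³.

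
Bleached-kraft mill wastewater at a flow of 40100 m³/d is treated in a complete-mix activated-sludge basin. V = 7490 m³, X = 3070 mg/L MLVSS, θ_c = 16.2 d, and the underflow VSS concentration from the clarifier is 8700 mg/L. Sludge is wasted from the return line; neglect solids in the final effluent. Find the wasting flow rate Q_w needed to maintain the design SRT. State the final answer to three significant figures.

Q_w = (V·X)/(θ_c X_r) = 7490 × 3070 / (16.2 × 8700) = 163.1 m³/d.

Q_w ≈ 163 m³/d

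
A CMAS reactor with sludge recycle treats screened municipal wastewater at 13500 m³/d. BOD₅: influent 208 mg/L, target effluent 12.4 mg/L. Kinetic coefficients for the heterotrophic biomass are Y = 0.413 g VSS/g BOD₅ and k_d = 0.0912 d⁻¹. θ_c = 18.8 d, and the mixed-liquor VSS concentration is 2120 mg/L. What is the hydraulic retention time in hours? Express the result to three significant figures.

Rearranging the biomass balance for a CMAS with decay, V = Y·Q·ΔS·θ_c / [X·(1+k_d θ_c)] = 0.413 × 13500 × (208 − 12.4) × 18.8 / [2120 × (1 + 0.0912 × 18.8)] = 2.05×10^7 / 5755 = 3563 m³.
Hydraulic retention time τ = V/Q = 3563 / 13500 = 0.2639 d = 6.334 h.

τ ≈ 6.33 h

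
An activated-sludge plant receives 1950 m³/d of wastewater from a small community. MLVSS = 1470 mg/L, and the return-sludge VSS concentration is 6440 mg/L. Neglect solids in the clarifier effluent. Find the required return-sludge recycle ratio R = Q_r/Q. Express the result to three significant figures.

Solids balance on the clarifier gives (1+R)X = R·X_r, so R = X/(X_r − X) = 1470 / (6440 − 1470) = 0.2958.

R ≈ 0.296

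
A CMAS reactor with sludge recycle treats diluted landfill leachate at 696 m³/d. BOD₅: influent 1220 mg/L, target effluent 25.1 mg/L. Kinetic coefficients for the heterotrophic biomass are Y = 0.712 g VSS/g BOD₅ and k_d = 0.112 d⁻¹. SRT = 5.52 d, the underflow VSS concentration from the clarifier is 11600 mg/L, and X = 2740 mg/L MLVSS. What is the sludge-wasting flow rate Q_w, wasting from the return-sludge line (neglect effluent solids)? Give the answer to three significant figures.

Q_w ≈ 31.5 m³/d

Rearranging the biomass balance for a CMAS with decay, V = Y·Q·ΔS·θ_c / [X·(1+k_d θ_c)] = 0.712 × 696 × (1220 − 25.1) × 5.52 / [2740 × (1 + 0.112 × 5.52)] = 3.27×10^6 / 4434 = 737.2 m³.
Q_w = (V·X)/(θ_c X_r) = 737.2 × 2740 / (5.52 × 11600) = 31.54 m³/d.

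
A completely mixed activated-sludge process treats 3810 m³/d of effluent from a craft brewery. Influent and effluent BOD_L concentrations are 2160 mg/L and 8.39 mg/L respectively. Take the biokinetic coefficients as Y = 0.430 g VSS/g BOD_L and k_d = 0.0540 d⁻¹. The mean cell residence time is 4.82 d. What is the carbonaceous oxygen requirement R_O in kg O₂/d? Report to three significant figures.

Observed yield with endogenous decay: Y_obs = Y / (1 + k_d·θ_c) = 0.430 / (1 + 0.0540 × 4.82) = 0.430 / 1.260 = 0.3412 g VSS/g BOD_L.
Substrate removed = Q·(S₀ − S) = 3810 m³/d × (2160 − 8.39) g/m³ = 8.2×10^6 g/d = 8198 kg/d.
Biomass synthesised: P_X = Y_obs × 8198 = 2797 kg VSS/d.
R_O = Q·(S₀ − S) − 1.42·P_X = 8198 − 1.42 × 2797 = 4226 kg O₂/d.

R_O ≈ 4230 kg O₂/d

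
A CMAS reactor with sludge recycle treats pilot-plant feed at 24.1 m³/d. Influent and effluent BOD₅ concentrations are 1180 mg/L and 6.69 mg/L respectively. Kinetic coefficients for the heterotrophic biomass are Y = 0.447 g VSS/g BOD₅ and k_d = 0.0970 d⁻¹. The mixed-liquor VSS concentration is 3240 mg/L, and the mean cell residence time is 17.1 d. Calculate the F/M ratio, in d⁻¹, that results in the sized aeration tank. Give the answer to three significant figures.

F/M ≈ 0.350 d⁻¹

Rearranging the biomass balance for a CMAS with decay, V = Y·Q·ΔS·θ_c / [X·(1+k_d θ_c)] = 0.447 × 24.1 × (1180 − 6.69) × 17.1 / [3240 × (1 + 0.0970 × 17.1)] = 2.16×10^5 / 8614 = 25.09 m³.
F/M = applied load / biomass = Q·S₀/(V·X) = 24.1 × 1180 / (25.09 × 3240) = 0.3498 d⁻¹.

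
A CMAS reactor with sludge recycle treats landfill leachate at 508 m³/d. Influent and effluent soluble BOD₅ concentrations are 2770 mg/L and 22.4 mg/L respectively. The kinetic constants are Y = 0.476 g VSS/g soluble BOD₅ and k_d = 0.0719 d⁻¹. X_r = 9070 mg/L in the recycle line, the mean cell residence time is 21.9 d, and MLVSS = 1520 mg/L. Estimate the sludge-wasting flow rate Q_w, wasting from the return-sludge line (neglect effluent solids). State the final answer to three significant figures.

Q_w ≈ 28.5 m³/d

Steady-state biomass mass balance: V·X·(1 + k_d·θ_c) = Y·Q·(S₀ − S)·θ_c, so V = 0.476 × 508 × (2770 − 22.4) × 21.9 / [1520 × (1 + 0.0719 × 21.9)] = 1.46×10^7 / 3913 = 3718 m³.
Wasting from the return line (neglecting effluent solids): Q_w = V·X / (θ_c·X_r) = 3718 × 1520 / (21.9 × 9070) = 28.45 m³/d.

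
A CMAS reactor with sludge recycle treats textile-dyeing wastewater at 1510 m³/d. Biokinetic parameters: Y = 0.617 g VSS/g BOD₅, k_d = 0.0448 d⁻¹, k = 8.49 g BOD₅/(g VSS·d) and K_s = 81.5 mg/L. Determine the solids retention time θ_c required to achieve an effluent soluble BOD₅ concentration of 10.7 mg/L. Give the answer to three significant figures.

θ_c ≈ 1.78 d

At the target effluent, Y k S/(K_s+S) = 0.617×8.49×10.7/92.20 = 0.6079 d⁻¹.
1/θ_c = 0.6079 − 0.0448 = 0.5631 d⁻¹, so θ_c = 1.776 d.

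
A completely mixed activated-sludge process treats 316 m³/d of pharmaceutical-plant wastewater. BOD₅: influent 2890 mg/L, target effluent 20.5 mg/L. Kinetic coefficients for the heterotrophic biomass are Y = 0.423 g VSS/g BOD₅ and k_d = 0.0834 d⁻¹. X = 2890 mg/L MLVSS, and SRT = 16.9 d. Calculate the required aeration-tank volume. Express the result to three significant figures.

V ≈ 931 m³

Steady-state biomass mass balance: V·X·(1 + k_d·θ_c) = Y·Q·(S₀ − S)·θ_c, so V = 0.423 × 316 × (2890 − 20.5) × 16.9 / [2890 × (1 + 0.0834 × 16.9)] = 6.48×10^6 / 6963 = 930.9 m³.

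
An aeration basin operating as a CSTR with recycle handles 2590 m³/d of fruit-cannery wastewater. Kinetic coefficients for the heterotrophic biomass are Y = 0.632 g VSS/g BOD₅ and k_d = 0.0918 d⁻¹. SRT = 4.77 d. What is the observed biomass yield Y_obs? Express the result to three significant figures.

Y_obs ≈ 0.440 g VSS/g BOD₅

The observed yield is Y_obs = Y/(1 + k_d·θ_c) = 0.632 / (1 + 0.0918 × 4.77) = 0.632 / 1.438 = 0.4395 g VSS per g BOD₅ removed.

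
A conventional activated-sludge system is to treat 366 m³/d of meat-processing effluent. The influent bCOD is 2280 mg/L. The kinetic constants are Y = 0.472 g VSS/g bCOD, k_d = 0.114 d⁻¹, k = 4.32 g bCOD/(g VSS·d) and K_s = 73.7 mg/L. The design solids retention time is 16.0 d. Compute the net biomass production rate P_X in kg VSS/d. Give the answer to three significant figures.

From the Monod/SRT balance for a CMAS, S = K_s·(1+k_d θ_c)/[θ_c·(Y k − k_d) − 1] = 73.7 × (1 + 0.114 × 16.0) / [16.0 × (0.472 × 4.32 − 0.114) − 1] = 208.1 / 29.80 = 6.984 mg/L.
Observed yield with endogenous decay: Y_obs = Y / (1 + k_d·θ_c) = 0.472 / (1 + 0.114 × 16.0) = 0.472 / 2.824 = 0.1671 g VSS/g bCOD.
Q·(S₀ − S) = 366 × (2280 − 6.98) × 10⁻³ = 831.9 kg/d removed.
So the net sludge growth is P_X = 0.1671 × 831.9 = 139.0 kg VSS/d.

P_X ≈ 139 kg VSS/d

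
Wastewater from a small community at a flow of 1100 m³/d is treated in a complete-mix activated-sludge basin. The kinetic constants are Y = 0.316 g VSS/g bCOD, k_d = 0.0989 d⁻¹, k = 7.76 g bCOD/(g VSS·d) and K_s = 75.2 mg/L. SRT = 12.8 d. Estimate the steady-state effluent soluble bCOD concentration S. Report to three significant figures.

From the Monod/SRT balance for a CMAS, S = K_s·(1+k_d θ_c)/[θ_c·(Y k − k_d) − 1] = 75.2 × (1 + 0.0989 × 12.8) / [12.8 × (0.316 × 7.76 − 0.0989) − 1] = 170.4 / 29.12 = 5.851 mg/L.

S ≈ 5.85 mg/L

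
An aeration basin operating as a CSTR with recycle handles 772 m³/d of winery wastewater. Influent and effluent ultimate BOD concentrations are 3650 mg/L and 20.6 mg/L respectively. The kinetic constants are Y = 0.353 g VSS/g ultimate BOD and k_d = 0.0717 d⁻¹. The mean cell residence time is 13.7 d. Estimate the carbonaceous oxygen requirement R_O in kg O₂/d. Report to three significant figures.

Y_obs = Y / (1 + k_d θ_c) = 0.353 / (1 + 0.0717 × 13.7) = 0.353 / 1.982 = 0.1781.
Mass of ultimate BOD removed per day: Q(S₀ − S) = 772 × 3629 g/m³ = 2802 kg/d.
P_X = Y_obs·Q·(S₀ − S) = 0.1781 × 2802 = 499.0 kg VSS/d.
R_O = Q·(S₀ − S) − 1.42·P_X = 2802 − 1.42 × 499.0 = 2093 kg O₂/d.

R_O ≈ 2090 kg O₂/d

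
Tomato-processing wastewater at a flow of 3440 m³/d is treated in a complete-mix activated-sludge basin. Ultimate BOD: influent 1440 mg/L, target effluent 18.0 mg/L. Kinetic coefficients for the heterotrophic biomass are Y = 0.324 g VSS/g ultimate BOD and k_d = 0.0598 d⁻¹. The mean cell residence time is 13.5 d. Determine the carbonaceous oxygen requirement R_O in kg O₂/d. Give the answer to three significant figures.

R_O ≈ 3650 kg O₂/d

The observed yield is Y_obs = Y/(1 + k_d·θ_c) = 0.324 / (1 + 0.0598 × 13.5) = 0.324 / 1.807 = 0.1793 g VSS per g ultimate BOD removed.
Substrate removed = Q·(S₀ − S) = 3440 m³/d × (1440 − 18.0) g/m³ = 4.89×10^6 g/d = 4892 kg/d.
Net sludge production P_X = 0.1793 × 4892 = 876.9 kg VSS/d.
R_O = Q·ΔS − 1.42 P_X = 4892 − 1245 = 3646 kg O₂/d.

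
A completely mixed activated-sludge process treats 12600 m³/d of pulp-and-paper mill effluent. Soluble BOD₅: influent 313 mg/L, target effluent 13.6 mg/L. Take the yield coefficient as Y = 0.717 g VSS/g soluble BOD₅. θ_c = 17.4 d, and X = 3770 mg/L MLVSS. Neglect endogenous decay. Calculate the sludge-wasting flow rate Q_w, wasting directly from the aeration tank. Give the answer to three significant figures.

Q_w ≈ 717 m³/d

With k_d = 0 the design equation reduces to V = Y Q (S₀−S) θ_c / X = 0.717 × 12600 × (313 − 13.6) × 17.4 / 3770 = 12484 m³.
With mixed-liquor wasting, θ_c = V/Q_w, so Q_w = V/θ_c = 12484/17.4 = 717.5 m³/d.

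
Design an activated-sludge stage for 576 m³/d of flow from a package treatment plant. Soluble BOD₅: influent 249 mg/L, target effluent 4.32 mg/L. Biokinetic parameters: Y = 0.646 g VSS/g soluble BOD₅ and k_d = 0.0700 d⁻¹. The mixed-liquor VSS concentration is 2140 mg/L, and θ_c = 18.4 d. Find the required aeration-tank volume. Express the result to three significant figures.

V ≈ 342 m³

Rearranging the biomass balance for a CMAS with decay, V = Y·Q·ΔS·θ_c / [X·(1+k_d θ_c)] = 0.646 × 576 × (249 − 4.32) × 18.4 / [2140 × (1 + 0.0700 × 18.4)] = 1.68×10^6 / 4896 = 342.1 m³.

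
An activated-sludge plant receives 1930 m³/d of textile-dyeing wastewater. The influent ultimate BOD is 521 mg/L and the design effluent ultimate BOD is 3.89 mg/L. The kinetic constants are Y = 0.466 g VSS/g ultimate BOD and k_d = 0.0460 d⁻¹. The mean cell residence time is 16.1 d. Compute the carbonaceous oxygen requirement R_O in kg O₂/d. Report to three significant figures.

R_O ≈ 619 kg O₂/d

Y_obs = Y / (1 + k_d θ_c) = 0.466 / (1 + 0.0460 × 16.1) = 0.466 / 1.741 = 0.2677.
Substrate removed = Q·(S₀ − S) = 1930 m³/d × (521 − 3.89) g/m³ = 9.98×10^5 g/d = 998.0 kg/d.
P_X = Y_obs·Q·(S₀ − S) = 0.2677 × 998.0 = 267.2 kg VSS/d.
R_O = Q·(S₀ − S) − 1.42·P_X = 998.0 − 1.42 × 267.2 = 618.6 kg O₂/d.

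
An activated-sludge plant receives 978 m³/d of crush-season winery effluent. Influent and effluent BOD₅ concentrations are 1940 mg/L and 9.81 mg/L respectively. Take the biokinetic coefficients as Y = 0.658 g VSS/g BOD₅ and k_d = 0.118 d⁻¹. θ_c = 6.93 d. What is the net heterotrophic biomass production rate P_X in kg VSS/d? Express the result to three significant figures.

P_X ≈ 683 kg VSS/d

Observed yield with endogenous decay: Y_obs = Y / (1 + k_d·θ_c) = 0.658 / (1 + 0.118 × 6.93) = 0.658 / 1.818 = 0.3620 g VSS/g BOD₅.
Substrate removed = Q·(S₀ − S) = 978 m³/d × (1940 − 9.81) g/m³ = 1.89×10^6 g/d = 1888 kg/d.
Net biomass production P_X = Y_obs × Q·(S₀ − S) = 0.3620 × 1888 = 683.3 kg VSS/d.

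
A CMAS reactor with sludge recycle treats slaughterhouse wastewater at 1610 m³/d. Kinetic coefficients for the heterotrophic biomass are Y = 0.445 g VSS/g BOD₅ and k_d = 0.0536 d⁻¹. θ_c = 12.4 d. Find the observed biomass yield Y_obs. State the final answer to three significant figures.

Y_obs = Y / (1 + k_d θ_c) = 0.445 / (1 + 0.0536 × 12.4) = 0.445 / 1.665 = 0.2673.

Y_obs ≈ 0.267 g VSS/g BOD₅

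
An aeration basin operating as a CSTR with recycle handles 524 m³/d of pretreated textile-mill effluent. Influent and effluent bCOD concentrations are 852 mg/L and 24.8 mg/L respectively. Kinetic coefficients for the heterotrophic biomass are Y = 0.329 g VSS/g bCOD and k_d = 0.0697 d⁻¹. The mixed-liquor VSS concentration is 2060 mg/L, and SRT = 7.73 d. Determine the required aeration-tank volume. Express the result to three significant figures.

From the SRT design equation V = Y Q (S₀−S) θ_c / [X (1 + k_d θ_c)] = 0.329 × 524 × (852 − 24.8) × 7.73 / [2060 × (1 + 0.0697 × 7.73)] = 1.1×10^6 / 3170 = 347.8 m³.

V ≈ 348 m³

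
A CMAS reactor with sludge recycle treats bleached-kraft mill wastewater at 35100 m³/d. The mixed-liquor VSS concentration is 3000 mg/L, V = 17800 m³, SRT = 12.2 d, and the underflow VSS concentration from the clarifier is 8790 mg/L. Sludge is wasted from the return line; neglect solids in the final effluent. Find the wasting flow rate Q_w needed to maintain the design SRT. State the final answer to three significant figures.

Q_w ≈ 498 m³/d

Wasting from the return line (neglecting effluent solids): Q_w = V·X / (θ_c·X_r) = 17800 × 3000 / (12.2 × 8790) = 498.0 m³/d.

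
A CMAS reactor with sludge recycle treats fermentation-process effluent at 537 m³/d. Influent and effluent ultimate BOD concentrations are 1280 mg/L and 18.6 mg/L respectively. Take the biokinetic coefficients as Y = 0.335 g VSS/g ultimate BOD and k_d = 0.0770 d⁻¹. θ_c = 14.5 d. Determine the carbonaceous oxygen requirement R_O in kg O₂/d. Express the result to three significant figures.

R_O ≈ 525 kg O₂/d

Y_obs = Y / (1 + k_d θ_c) = 0.335 / (1 + 0.0770 × 14.5) = 0.335 / 2.117 = 0.1583.
ΔS = 1280 − 18.6 = 1261 mg/L, so the substrate removal rate is 537 × 1261/1000 = 677.4 kg ultimate BOD/d.
P_X = Y_obs·Q·(S₀ − S) = 0.1583 × 677.4 = 107.2 kg VSS/d.
Carbonaceous O₂ demand = substrate oxidised − cell-mass equivalent = 677.4 − 1.42 × 107.2 = 525.1 kg O₂/d.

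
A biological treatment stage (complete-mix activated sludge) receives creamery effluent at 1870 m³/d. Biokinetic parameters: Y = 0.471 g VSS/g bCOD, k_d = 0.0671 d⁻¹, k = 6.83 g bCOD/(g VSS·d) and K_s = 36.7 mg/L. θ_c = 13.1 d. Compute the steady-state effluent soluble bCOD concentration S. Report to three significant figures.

From the Monod/SRT balance for a CMAS, S = K_s·(1+k_d θ_c)/[θ_c·(Y k − k_d) − 1] = 36.7 × (1 + 0.0671 × 13.1) / [13.1 × (0.471 × 6.83 − 0.0671) − 1] = 68.96 / 40.26 = 1.713 mg/L.

S ≈ 1.71 mg/L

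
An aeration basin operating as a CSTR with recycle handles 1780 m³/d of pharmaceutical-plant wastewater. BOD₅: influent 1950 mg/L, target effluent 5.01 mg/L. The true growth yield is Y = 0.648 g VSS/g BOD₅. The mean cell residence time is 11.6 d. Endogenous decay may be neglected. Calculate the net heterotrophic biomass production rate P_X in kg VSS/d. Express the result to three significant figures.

P_X ≈ 2240 kg VSS/d

Since k_d ≈ 0, Y_obs = Y = 0.648 g VSS/g BOD₅.
Substrate removed = Q·(S₀ − S) = 1780 m³/d × (1950 − 5.01) g/m³ = 3.46×10^6 g/d = 3462 kg/d.
So the net sludge growth is P_X = 0.6480 × 3462 = 2243 kg VSS/d.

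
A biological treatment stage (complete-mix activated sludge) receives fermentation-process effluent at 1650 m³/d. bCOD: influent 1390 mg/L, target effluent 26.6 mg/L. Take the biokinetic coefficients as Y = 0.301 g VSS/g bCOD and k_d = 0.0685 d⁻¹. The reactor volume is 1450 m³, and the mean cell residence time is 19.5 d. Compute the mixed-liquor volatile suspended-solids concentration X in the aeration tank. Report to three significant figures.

X ≈ 3900 mg/L

From V·X·(1 + k_d·θ_c) = Y·Q·(S₀ − S)·θ_c: X = 0.301 × 1650 × (1390 − 26.6) × 19.5 / [1450 × (1 + 0.0685 × 19.5)] = 3899 mg/L.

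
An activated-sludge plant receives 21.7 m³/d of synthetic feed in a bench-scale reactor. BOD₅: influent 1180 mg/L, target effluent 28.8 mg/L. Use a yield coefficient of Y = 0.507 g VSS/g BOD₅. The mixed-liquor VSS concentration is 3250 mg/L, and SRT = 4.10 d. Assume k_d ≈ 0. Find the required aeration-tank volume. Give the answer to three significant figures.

V·X = Y·Q·ΔS·θ_c gives V = 0.507 × 21.7 × (1180 − 28.8) × 4.10 / 3250 = 15.98 m³.

V ≈ 16.0 m³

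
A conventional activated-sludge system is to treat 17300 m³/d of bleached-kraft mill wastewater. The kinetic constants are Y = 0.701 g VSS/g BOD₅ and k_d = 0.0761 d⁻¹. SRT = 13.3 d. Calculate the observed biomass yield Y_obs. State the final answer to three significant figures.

Y_obs ≈ 0.348 g VSS/g BOD₅

Observed yield with endogenous decay: Y_obs = Y / (1 + k_d·θ_c) = 0.701 / (1 + 0.0761 × 13.3) = 0.701 / 2.012 = 0.3484 g VSS/g BOD₅.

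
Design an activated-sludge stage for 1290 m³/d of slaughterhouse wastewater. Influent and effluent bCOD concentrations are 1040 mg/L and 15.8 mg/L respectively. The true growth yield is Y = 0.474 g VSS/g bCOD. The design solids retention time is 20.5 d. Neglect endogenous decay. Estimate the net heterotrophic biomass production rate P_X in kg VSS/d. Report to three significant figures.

No decay correction is needed, so Y_obs = Y = 0.474.
Substrate removed = Q·(S₀ − S) = 1290 m³/d × (1040 − 15.8) g/m³ = 1.32×10^6 g/d = 1321 kg/d.
P_X = Y_obs · Q(S₀ − S) = 0.4740 × 1321 = 626.3 kg VSS/d.

P_X ≈ 626 kg VSS/d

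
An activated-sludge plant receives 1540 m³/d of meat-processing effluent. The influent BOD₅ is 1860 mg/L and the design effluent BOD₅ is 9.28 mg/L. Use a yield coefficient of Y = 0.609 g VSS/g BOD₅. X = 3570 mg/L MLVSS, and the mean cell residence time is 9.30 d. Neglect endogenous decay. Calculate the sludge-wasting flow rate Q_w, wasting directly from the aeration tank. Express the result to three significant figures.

Q_w ≈ 486 m³/d

Biomass mass balance (decay neglected): V·X = Y·Q·(S₀ − S)·θ_c, so V = 0.609 × 1540 × (1860 − 9.28) × 9.30 / 3570 = 4522 m³.
For wasting at MLVSS concentration, Q_w = V/θ_c = 4522/9.30 = 486.2 m³/d.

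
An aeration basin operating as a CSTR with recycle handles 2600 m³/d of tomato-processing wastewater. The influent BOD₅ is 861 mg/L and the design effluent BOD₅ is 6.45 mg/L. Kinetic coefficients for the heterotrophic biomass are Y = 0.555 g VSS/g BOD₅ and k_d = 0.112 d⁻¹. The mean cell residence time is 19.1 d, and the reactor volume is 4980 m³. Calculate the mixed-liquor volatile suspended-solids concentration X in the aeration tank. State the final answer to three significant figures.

X ≈ 1510 mg/L

Solving the biomass balance for X: X = Y Q (S₀−S) θ_c / [V (1+k_d θ_c)] = 0.555 × 2600 × (861 − 6.45) × 19.1 / [4980 × (1 + 0.112 × 19.1)] = 1507 mg/L.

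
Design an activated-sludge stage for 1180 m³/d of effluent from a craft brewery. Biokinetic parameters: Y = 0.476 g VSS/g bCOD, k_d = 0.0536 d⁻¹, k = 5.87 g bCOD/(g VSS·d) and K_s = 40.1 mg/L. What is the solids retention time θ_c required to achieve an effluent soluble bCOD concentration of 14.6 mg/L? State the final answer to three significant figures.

Specific growth rate at S = 14.6 mg/L: μ = YkS/(K_s+S) = 0.476·5.87·14.6/(40.1+14.6) = 0.7458 d⁻¹.
Then 1/θ_c = μ − k_d = 0.7458 − 0.0536 = 0.6922 d⁻¹, giving θ_c = 1.445 d.

θ_c ≈ 1.44 d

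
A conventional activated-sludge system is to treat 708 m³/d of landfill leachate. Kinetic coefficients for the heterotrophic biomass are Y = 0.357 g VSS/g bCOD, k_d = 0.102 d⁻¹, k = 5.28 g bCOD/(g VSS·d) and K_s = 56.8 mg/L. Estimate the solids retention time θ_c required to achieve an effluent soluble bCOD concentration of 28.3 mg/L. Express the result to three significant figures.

From 1/θ_c = Y·k·S/(K_s + S) − k_d: Y·k·S/(K_s+S) = 0.357 × 5.28 × 28.3 / (56.8 + 28.3) = 0.6268 d⁻¹.
Then 1/θ_c = μ − k_d = 0.6268 − 0.102 = 0.5248 d⁻¹, giving θ_c = 1.905 d.

θ_c ≈ 1.91 d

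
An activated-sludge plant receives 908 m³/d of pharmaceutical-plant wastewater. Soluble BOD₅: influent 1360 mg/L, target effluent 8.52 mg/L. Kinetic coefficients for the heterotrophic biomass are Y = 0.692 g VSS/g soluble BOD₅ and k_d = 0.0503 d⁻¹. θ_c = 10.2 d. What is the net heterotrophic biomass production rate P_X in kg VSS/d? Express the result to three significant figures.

P_X ≈ 561 kg VSS/d

The observed yield is Y_obs = Y/(1 + k_d·θ_c) = 0.692 / (1 + 0.0503 × 10.2) = 0.692 / 1.513 = 0.4574 g VSS per g soluble BOD₅ removed.
Substrate removed = Q·(S₀ − S) = 908 m³/d × (1360 − 8.52) g/m³ = 1.23×10^6 g/d = 1227 kg/d.
So the net sludge growth is P_X = 0.4574 × 1227 = 561.2 kg VSS/d.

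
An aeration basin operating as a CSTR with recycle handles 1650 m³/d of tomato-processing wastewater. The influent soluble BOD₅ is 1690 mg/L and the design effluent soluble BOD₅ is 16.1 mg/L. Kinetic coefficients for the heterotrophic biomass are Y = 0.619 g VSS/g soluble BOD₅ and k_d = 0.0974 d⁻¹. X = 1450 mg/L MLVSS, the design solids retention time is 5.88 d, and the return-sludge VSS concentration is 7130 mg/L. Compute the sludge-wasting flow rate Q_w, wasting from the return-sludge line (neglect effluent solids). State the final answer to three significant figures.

Q_w ≈ 152 m³/d

Rearranging the biomass balance for a CMAS with decay, V = Y·Q·ΔS·θ_c / [X·(1+k_d θ_c)] = 0.619 × 1650 × (1690 − 16.1) × 5.88 / [1450 × (1 + 0.0974 × 5.88)] = 1.01×10^7 / 2280 = 4408 m³.
Q_w = (V·X)/(θ_c X_r) = 4408 × 1450 / (5.88 × 7130) = 152.5 m³/d.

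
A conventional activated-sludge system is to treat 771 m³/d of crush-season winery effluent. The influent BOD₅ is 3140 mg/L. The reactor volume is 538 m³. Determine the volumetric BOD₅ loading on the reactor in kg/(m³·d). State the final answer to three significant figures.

L_v = Q S₀ / V = 771 × 3140 × 10⁻³ / 538.0 = 4.500 kg/(m³·d).

L_v ≈ 4.50 kg BOD₅/(m³·d)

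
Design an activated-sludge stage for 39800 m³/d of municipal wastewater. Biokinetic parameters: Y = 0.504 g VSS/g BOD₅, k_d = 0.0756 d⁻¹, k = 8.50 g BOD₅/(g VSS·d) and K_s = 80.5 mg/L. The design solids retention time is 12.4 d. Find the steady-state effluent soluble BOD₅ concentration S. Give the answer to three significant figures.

S ≈ 3.05 mg/L

Effluent substrate depends only on kinetics and SRT: S = K_s(1 + k_d θ_c) / [θ_c(Yk − k_d) − 1] = 80.5 × (1 + 0.0756 × 12.4) / [12.4 × (0.504 × 8.50 − 0.0756) − 1] = 156.0 / 51.18 = 3.047 mg/L.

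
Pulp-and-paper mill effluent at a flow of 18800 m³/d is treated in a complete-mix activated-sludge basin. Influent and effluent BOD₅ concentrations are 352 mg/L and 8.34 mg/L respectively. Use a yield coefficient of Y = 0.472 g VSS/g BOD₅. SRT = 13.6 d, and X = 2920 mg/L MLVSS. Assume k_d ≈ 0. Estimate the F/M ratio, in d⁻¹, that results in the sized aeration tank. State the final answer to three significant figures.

F/M ≈ 0.160 d⁻¹

V·X = Y·Q·ΔS·θ_c gives V = 0.472 × 18800 × (352 − 8.34) × 13.6 / 2920 = 14203 m³.
F/M = Q·S₀ / (V·X) = 18800 × 352 / (14203 × 2920) = 0.1596 g BOD₅·(g VSS·d)⁻¹.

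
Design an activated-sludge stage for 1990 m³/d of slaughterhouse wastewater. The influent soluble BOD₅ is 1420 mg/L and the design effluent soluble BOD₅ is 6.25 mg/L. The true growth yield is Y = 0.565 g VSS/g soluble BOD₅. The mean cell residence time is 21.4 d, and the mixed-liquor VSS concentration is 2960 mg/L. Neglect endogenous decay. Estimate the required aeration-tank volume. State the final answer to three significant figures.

With k_d = 0 the design equation reduces to V = Y Q (S₀−S) θ_c / X = 0.565 × 1990 × (1420 − 6.25) × 21.4 / 2960 = 11492 m³.

V ≈ 11500 m³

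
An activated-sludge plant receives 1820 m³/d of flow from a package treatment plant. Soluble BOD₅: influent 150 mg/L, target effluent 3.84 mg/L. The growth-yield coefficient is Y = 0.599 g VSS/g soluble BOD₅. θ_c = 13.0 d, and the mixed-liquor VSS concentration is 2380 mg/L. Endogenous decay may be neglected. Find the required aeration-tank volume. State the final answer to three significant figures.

V ≈ 870 m³

V·X = Y·Q·ΔS·θ_c gives V = 0.599 × 1820 × (150 − 3.84) × 13.0 / 2380 = 870.3 m³.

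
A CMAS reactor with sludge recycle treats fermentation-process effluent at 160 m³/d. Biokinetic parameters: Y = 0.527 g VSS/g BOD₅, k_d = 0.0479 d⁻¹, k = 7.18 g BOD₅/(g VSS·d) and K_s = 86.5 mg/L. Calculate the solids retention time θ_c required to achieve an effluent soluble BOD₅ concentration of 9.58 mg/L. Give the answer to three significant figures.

θ_c ≈ 3.04 d

At the target effluent, Y k S/(K_s+S) = 0.527×7.18×9.58/96.08 = 0.3773 d⁻¹.
Then 1/θ_c = μ − k_d = 0.3773 − 0.0479 = 0.3294 d⁻¹, giving θ_c = 3.036 d.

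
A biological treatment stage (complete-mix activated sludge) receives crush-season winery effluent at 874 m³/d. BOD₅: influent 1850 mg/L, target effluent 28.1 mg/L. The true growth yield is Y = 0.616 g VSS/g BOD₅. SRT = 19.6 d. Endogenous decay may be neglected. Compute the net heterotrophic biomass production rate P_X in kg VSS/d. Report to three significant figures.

P_X ≈ 981 kg VSS/d

No decay correction is needed, so Y_obs = Y = 0.616.
ΔS = 1850 − 28.1 = 1822 mg/L, so the substrate removal rate is 874 × 1822/1000 = 1592 kg BOD₅/d.
So the net sludge growth is P_X = 0.6160 × 1592 = 980.9 kg VSS/d.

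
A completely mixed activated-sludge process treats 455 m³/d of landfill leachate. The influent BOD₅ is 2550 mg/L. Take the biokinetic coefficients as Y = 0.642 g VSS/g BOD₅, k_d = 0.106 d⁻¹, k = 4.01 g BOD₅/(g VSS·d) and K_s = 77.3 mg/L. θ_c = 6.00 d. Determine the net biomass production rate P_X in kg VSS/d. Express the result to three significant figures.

For a completely mixed reactor with recycle the Lawrence–McCarty relation gives S = K_s·(1 + k_d·θ_c) / [θ_c·(Y·k − k_d) − 1] = 77.3 × (1 + 0.106 × 6.00) / [6.00 × (0.642 × 4.01 − 0.106) − 1] = 126.5 / 13.81 = 9.157 mg/L.
Y_obs = Y / (1 + k_d θ_c) = 0.642 / (1 + 0.106 × 6.00) = 0.642 / 1.636 = 0.3924.
ΔS = 2550 − 9.16 = 2541 mg/L, so the substrate removal rate is 455 × 2541/1000 = 1156 kg BOD₅/d.
Biomass produced: P_X = Y_obs·Q·ΔS = 0.3924 × 1156 ≈ 453.7 kg VSS/d.

P_X ≈ 454 kg VSS/d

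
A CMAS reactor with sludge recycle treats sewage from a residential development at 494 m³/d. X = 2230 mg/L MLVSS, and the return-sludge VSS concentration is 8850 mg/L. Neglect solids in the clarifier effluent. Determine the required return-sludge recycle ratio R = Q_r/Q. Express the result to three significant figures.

R ≈ 0.337

Mass balance around the secondary clarifier (neglecting effluent solids): R = X / (X_r − X) = 2230 / (8850 − 2230) = 0.3369.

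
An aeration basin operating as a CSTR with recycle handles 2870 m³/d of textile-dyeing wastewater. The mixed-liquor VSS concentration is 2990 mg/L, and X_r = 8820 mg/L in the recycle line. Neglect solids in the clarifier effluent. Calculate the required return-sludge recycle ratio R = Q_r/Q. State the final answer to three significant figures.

Mass balance around the secondary clarifier (neglecting effluent solids): R = X / (X_r − X) = 2990 / (8820 − 2990) = 0.5129.

R ≈ 0.513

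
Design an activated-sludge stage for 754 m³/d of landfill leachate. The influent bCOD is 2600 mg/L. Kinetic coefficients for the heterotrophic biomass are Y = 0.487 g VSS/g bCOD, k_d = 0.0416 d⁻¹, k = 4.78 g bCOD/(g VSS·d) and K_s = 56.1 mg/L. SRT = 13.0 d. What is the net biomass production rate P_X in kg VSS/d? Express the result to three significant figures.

P_X ≈ 619 kg VSS/d

From the Monod/SRT balance for a CMAS, S = K_s·(1+k_d θ_c)/[θ_c·(Y k − k_d) − 1] = 56.1 × (1 + 0.0416 × 13.0) / [13.0 × (0.487 × 4.78 − 0.0416) − 1] = 86.44 / 28.72 = 3.010 mg/L.
Y_obs = Y / (1 + k_d θ_c) = 0.487 / (1 + 0.0416 × 13.0) = 0.487 / 1.541 = 0.3161.
Q·(S₀ − S) = 754 × (2600 − 3.01) × 10⁻³ = 1958 kg/d removed.
So the net sludge growth is P_X = 0.3161 × 1958 = 618.9 kg VSS/d.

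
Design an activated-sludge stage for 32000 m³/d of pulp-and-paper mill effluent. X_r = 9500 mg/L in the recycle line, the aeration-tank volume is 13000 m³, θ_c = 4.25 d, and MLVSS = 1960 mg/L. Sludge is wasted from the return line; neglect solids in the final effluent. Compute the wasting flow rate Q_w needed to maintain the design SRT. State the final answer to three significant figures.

Q_w ≈ 631 m³/d

Q_w = (V·X)/(θ_c X_r) = 13000 × 1960 / (4.25 × 9500) = 631.1 m³/d.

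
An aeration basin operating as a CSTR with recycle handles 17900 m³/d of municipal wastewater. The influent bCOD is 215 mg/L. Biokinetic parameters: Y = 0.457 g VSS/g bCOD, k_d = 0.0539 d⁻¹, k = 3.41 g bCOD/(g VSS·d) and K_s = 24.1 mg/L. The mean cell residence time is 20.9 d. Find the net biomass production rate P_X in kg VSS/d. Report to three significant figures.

Effluent substrate depends only on kinetics and SRT: S = K_s(1 + k_d θ_c) / [θ_c(Yk − k_d) − 1] = 24.1 × (1 + 0.0539 × 20.9) / [20.9 × (0.457 × 3.41 − 0.0539) − 1] = 51.25 / 30.44 = 1.683 mg/L.
Y_obs = Y / (1 + k_d θ_c) = 0.457 / (1 + 0.0539 × 20.9) = 0.457 / 2.127 = 0.2149.
Substrate removed = Q·(S₀ − S) = 17900 m³/d × (215 − 1.68) g/m³ = 3.82×10^6 g/d = 3818 kg/d.
So the net sludge growth is P_X = 0.2149 × 3818 = 820.6 kg VSS/d.

P_X ≈ 821 kg VSS/d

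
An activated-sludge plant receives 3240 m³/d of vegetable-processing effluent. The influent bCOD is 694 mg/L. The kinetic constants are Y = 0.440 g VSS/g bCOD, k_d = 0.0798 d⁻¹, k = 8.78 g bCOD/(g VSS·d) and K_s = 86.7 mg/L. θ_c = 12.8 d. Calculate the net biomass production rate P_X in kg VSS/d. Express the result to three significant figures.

Effluent substrate depends only on kinetics and SRT: S = K_s(1 + k_d θ_c) / [θ_c(Yk − k_d) − 1] = 86.7 × (1 + 0.0798 × 12.8) / [12.8 × (0.440 × 8.78 − 0.0798) − 1] = 175.3 / 47.43 = 3.695 mg/L.
Correct the yield for decay: Y_obs = Y/(1 + k_d θ_c) = 0.440 / (1 + 0.0798 × 12.8) = 0.440 / 2.021 = 0.2177.
Q·(S₀ − S) = 3240 × (694 − 3.70) × 10⁻³ = 2237 kg/d removed.
Net biomass production P_X = Y_obs × Q·(S₀ − S) = 0.2177 × 2237 = 486.8 kg VSS/d.

P_X ≈ 487 kg VSS/d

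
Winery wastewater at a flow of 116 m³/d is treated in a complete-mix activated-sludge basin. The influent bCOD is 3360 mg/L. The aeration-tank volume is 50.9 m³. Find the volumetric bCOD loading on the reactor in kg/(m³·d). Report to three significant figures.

L_v = Q S₀ / V = 116 × 3360 × 10⁻³ / 50.90 = 7.657 kg/(m³·d).

L_v ≈ 7.66 kg bCOD/(m³·d)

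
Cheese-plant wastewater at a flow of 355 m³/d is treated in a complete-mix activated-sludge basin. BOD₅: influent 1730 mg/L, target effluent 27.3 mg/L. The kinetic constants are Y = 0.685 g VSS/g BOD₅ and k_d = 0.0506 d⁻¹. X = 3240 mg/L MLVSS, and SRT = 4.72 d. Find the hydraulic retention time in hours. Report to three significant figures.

Steady-state biomass mass balance: V·X·(1 + k_d·θ_c) = Y·Q·(S₀ − S)·θ_c, so V = 0.685 × 355 × (1730 − 27.3) × 4.72 / [3240 × (1 + 0.0506 × 4.72)] = 1.95×10^6 / 4014 = 486.9 m³.
τ = V/Q = 486.9/355 = 1.372 d, or 32.92 h.

τ ≈ 32.9 h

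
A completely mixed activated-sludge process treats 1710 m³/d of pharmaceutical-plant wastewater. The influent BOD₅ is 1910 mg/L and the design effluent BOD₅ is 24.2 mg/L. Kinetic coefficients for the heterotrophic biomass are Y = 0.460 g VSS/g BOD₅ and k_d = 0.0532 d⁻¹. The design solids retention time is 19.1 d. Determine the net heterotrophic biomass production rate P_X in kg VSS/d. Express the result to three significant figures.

P_X ≈ 736 kg VSS/d

Correct the yield for decay: Y_obs = Y/(1 + k_d θ_c) = 0.460 / (1 + 0.0532 × 19.1) = 0.460 / 2.016 = 0.2282.
Q·(S₀ − S) = 1710 × (1910 − 24.2) × 10⁻³ = 3225 kg/d removed.
Biomass produced: P_X = Y_obs·Q·ΔS = 0.2282 × 3225 ≈ 735.8 kg VSS/d.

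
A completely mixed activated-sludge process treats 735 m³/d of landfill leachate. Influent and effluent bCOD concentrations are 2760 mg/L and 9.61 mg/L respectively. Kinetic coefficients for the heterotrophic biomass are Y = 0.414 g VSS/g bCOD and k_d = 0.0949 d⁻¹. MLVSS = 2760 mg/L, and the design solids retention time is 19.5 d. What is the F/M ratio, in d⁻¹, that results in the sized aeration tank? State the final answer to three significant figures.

From the SRT design equation V = Y Q (S₀−S) θ_c / [X (1 + k_d θ_c)] = 0.414 × 735 × (2760 − 9.61) × 19.5 / [2760 × (1 + 0.0949 × 19.5)] = 1.63×10^7 / 7868 = 2074 m³.
F/M = Q·S₀ / (V·X) = 735 × 2760 / (2074 × 2760) = 0.3543 g bCOD·(g VSS·d)⁻¹.

F/M ≈ 0.354 d⁻¹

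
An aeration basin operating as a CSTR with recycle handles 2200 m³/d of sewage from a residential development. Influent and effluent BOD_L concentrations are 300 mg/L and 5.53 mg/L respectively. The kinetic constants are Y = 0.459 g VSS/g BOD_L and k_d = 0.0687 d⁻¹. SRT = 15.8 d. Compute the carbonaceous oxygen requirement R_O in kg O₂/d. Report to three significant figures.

Correct the yield for decay: Y_obs = Y/(1 + k_d θ_c) = 0.459 / (1 + 0.0687 × 15.8) = 0.459 / 2.085 = 0.2201.
Q·(S₀ − S) = 2200 × (300 − 5.53) × 10⁻³ = 647.8 kg/d removed.
Biomass synthesised: P_X = Y_obs × 647.8 = 142.6 kg VSS/d.
R_O = Q·(S₀ − S) − 1.42·P_X = 647.8 − 1.42 × 142.6 = 445.4 kg O₂/d.

R_O ≈ 445 kg O₂/d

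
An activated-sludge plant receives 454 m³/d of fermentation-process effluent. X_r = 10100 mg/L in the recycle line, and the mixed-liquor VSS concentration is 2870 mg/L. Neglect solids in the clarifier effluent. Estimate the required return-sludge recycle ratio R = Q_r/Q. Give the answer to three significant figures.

R ≈ 0.397

Solids balance on the clarifier gives (1+R)X = R·X_r, so R = X/(X_r − X) = 2870 / (10100 − 2870) = 0.3970.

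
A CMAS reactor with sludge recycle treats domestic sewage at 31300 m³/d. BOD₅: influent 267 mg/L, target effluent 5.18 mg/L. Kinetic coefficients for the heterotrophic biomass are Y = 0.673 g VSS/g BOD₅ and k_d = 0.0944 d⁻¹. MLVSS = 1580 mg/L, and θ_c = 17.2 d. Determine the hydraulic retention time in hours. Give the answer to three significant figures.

τ ≈ 17.5 h

Rearranging the biomass balance for a CMAS with decay, V = Y·Q·ΔS·θ_c / [X·(1+k_d θ_c)] = 0.673 × 31300 × (267 − 5.18) × 17.2 / [1580 × (1 + 0.0944 × 17.2)] = 9.49×10^7 / 4145 = 22884 m³.
HRT = V/Q = 22884 m³ / 31300 m³·d⁻¹ = 0.7311 d × 24 = 17.55 h.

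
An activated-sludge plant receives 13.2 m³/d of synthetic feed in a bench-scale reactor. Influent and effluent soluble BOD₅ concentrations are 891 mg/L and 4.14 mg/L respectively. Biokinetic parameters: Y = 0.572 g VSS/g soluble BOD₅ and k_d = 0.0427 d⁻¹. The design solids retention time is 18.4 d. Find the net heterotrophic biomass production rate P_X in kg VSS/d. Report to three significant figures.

P_X ≈ 3.75 kg VSS/d

The observed yield is Y_obs = Y/(1 + k_d·θ_c) = 0.572 / (1 + 0.0427 × 18.4) = 0.572 / 1.786 = 0.3203 g VSS per g soluble BOD₅ removed.
ΔS = 891 − 4.14 = 886.9 mg/L, so the substrate removal rate is 13.2 × 886.9/1000 = 11.71 kg soluble BOD₅/d.
Net biomass production P_X = Y_obs × Q·(S₀ − S) = 0.3203 × 11.71 = 3.750 kg VSS/d.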